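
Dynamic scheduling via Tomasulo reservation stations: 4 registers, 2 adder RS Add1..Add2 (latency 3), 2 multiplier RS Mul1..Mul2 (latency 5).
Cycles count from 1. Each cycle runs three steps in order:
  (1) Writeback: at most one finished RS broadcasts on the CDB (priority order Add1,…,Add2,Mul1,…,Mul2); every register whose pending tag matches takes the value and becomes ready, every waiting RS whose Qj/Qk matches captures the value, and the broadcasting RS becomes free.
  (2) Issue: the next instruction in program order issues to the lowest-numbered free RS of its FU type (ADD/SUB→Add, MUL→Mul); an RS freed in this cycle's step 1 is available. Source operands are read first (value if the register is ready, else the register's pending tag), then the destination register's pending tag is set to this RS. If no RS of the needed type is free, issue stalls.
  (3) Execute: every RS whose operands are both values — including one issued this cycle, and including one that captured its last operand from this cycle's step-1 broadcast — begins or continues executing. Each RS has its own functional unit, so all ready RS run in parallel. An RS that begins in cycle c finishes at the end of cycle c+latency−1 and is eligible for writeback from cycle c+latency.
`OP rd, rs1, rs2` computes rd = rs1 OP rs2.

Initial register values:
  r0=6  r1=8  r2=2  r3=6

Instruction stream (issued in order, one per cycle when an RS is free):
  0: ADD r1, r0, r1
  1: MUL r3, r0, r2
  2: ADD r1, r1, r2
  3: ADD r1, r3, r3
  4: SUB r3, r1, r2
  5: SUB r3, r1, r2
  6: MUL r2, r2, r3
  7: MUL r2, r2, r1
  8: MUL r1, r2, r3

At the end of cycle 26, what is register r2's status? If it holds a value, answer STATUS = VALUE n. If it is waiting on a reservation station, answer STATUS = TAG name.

  c1: issue ADD r1<-Add1  regs: r0:6,r1:Add1,r2:2,r3:6
  c2: issue MUL r3<-Mul1  regs: r0:6,r1:Add1,r2:2,r3:Mul1
  c3: issue ADD r1<-Add2  regs: r0:6,r1:Add2,r2:2,r3:Mul1
  c4: CDB Add1=14; issue ADD r1<-Add1  regs: r0:6,r1:Add1,r2:2,r3:Mul1
  c5: stall  regs: r0:6,r1:Add1,r2:2,r3:Mul1
  c6: stall  regs: r0:6,r1:Add1,r2:2,r3:Mul1
  c7: CDB Add2=16; issue SUB r3<-Add2  regs: r0:6,r1:Add1,r2:2,r3:Add2
  c8: CDB Mul1=12; stall  regs: r0:6,r1:Add1,r2:2,r3:Add2
  c9: stall  regs: r0:6,r1:Add1,r2:2,r3:Add2
  c10: stall  regs: r0:6,r1:Add1,r2:2,r3:Add2
  c11: CDB Add1=24; issue SUB r3<-Add1  regs: r0:6,r1:24,r2:2,r3:Add1
  c12: issue MUL r2<-Mul1  regs: r0:6,r1:24,r2:Mul1,r3:Add1
  c13: issue MUL r2<-Mul2  regs: r0:6,r1:24,r2:Mul2,r3:Add1
  c14: CDB Add1=22; stall  regs: r0:6,r1:24,r2:Mul2,r3:22
  c15: CDB Add2=22; stall  regs: r0:6,r1:24,r2:Mul2,r3:22
  c16: stall  regs: r0:6,r1:24,r2:Mul2,r3:22
  c17: stall  regs: r0:6,r1:24,r2:Mul2,r3:22
  c18: stall  regs: r0:6,r1:24,r2:Mul2,r3:22
  c19: CDB Mul1=44; issue MUL r1<-Mul1  regs: r0:6,r1:Mul1,r2:Mul2,r3:22
  c20: -  regs: r0:6,r1:Mul1,r2:Mul2,r3:22
  c21: -  regs: r0:6,r1:Mul1,r2:Mul2,r3:22
  c22: -  regs: r0:6,r1:Mul1,r2:Mul2,r3:22
  c23: -  regs: r0:6,r1:Mul1,r2:Mul2,r3:22
  c24: CDB Mul2=1056  regs: r0:6,r1:Mul1,r2:1056,r3:22
  c25: -  regs: r0:6,r1:Mul1,r2:1056,r3:22
  c26: -  regs: r0:6,r1:Mul1,r2:1056,r3:22

STATUS = VALUE 1056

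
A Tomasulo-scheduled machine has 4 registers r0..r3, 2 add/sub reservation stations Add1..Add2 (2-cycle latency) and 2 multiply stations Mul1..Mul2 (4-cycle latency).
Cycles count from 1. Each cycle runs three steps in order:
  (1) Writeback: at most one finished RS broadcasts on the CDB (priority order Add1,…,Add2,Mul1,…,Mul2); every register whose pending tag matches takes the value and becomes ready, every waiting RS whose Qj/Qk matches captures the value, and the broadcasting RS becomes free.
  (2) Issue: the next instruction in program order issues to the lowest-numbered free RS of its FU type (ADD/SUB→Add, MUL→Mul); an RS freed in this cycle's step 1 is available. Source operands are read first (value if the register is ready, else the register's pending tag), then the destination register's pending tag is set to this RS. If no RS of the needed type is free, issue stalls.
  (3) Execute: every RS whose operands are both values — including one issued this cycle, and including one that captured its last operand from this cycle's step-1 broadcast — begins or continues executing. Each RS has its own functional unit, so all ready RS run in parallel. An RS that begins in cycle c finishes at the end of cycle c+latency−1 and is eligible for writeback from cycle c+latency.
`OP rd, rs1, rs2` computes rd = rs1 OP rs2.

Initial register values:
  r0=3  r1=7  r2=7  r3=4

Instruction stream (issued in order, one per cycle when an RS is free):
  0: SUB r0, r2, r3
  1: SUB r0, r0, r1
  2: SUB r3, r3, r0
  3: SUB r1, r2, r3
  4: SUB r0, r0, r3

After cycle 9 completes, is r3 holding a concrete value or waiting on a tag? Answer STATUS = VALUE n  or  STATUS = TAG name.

STATUS = VALUE 8

c1: issue SUB r0<-Add1 | r0:Add1,r1:7,r2:7,r3:4
c2: issue SUB r0<-Add2 | r0:Add2,r1:7,r2:7,r3:4
c3: CDB Add1=3; issue SUB r3<-Add1 | r0:Add2,r1:7,r2:7,r3:Add1
c4: stall | r0:Add2,r1:7,r2:7,r3:Add1
c5: CDB Add2=-4; issue SUB r1<-Add2 | r0:-4,r1:Add2,r2:7,r3:Add1
c6: stall | r0:-4,r1:Add2,r2:7,r3:Add1
c7: CDB Add1=8; issue SUB r0<-Add1 | r0:Add1,r1:Add2,r2:7,r3:8
c8: - | r0:Add1,r1:Add2,r2:7,r3:8
c9: CDB Add1=-12 | r0:-12,r1:Add2,r2:7,r3:8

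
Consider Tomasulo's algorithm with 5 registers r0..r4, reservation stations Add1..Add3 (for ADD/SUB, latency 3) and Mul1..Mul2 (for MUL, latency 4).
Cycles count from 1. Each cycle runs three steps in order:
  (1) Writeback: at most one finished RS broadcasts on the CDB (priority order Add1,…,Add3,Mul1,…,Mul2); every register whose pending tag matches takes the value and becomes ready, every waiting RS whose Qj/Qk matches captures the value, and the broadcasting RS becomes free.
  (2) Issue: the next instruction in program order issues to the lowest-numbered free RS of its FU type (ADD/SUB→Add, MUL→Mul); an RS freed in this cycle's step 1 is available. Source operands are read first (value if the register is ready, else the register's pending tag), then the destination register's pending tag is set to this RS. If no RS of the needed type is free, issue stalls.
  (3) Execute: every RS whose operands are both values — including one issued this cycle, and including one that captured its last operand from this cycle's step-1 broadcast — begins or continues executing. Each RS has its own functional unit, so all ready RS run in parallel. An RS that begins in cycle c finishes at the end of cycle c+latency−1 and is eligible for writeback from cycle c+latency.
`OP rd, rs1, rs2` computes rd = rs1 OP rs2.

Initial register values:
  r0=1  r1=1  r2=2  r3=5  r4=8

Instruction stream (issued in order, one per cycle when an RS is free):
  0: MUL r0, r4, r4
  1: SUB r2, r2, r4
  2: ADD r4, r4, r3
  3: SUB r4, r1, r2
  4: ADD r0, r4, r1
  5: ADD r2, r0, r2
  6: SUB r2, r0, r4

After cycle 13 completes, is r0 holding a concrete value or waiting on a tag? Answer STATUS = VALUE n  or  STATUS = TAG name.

c1: issue MUL r0<-Mul1 | r0:Mul1,r1:1,r2:2,r3:5,r4:8
c2: issue SUB r2<-Add1 | r0:Mul1,r1:1,r2:Add1,r3:5,r4:8
c3: issue ADD r4<-Add2 | r0:Mul1,r1:1,r2:Add1,r3:5,r4:Add2
c4: issue SUB r4<-Add3 | r0:Mul1,r1:1,r2:Add1,r3:5,r4:Add3
c5: CDB Add1=-6; issue ADD r0<-Add1 | r0:Add1,r1:1,r2:-6,r3:5,r4:Add3
c6: CDB Add2=13; issue ADD r2<-Add2 | r0:Add1,r1:1,r2:Add2,r3:5,r4:Add3
c7: CDB Mul1=64; stall | r0:Add1,r1:1,r2:Add2,r3:5,r4:Add3
c8: CDB Add3=7; issue SUB r2<-Add3 | r0:Add1,r1:1,r2:Add3,r3:5,r4:7
c9: - | r0:Add1,r1:1,r2:Add3,r3:5,r4:7
c10: - | r0:Add1,r1:1,r2:Add3,r3:5,r4:7
c11: CDB Add1=8 | r0:8,r1:1,r2:Add3,r3:5,r4:7
c12: - | r0:8,r1:1,r2:Add3,r3:5,r4:7
c13: - | r0:8,r1:1,r2:Add3,r3:5,r4:7

STATUS = VALUE 8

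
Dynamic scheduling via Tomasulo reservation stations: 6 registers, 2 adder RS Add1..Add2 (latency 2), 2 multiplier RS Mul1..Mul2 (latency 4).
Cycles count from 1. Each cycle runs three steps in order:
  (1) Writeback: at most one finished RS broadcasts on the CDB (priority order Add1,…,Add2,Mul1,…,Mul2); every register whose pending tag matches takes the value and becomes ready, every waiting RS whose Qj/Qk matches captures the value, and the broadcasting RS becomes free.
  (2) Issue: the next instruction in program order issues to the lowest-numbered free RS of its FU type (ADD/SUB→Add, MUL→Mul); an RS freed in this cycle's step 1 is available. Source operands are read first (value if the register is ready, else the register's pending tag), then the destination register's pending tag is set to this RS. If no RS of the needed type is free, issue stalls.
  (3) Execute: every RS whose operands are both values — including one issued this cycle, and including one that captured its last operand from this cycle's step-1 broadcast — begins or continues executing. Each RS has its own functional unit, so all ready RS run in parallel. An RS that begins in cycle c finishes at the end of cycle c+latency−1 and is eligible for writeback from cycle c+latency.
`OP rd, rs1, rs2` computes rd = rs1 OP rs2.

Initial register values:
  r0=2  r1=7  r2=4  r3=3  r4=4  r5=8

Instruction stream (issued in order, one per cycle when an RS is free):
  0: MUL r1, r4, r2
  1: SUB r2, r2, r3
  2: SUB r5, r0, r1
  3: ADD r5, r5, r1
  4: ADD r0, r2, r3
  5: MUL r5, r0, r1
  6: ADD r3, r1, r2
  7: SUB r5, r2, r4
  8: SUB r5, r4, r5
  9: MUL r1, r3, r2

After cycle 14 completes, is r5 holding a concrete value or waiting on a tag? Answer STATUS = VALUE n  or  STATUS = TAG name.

STATUS = VALUE 7

  c1: issue MUL r1<-Mul1  regs: r0:2,r1:Mul1,r2:4,r3:3,r4:4,r5:8
  c2: issue SUB r2<-Add1  regs: r0:2,r1:Mul1,r2:Add1,r3:3,r4:4,r5:8
  c3: issue SUB r5<-Add2  regs: r0:2,r1:Mul1,r2:Add1,r3:3,r4:4,r5:Add2
  c4: CDB Add1=1; issue ADD r5<-Add1  regs: r0:2,r1:Mul1,r2:1,r3:3,r4:4,r5:Add1
  c5: CDB Mul1=16; stall  regs: r0:2,r1:16,r2:1,r3:3,r4:4,r5:Add1
  c6: stall  regs: r0:2,r1:16,r2:1,r3:3,r4:4,r5:Add1
  c7: CDB Add2=-14; issue ADD r0<-Add2  regs: r0:Add2,r1:16,r2:1,r3:3,r4:4,r5:Add1
  c8: issue MUL r5<-Mul1  regs: r0:Add2,r1:16,r2:1,r3:3,r4:4,r5:Mul1
  c9: CDB Add1=2; issue ADD r3<-Add1  regs: r0:Add2,r1:16,r2:1,r3:Add1,r4:4,r5:Mul1
  c10: CDB Add2=4; issue SUB r5<-Add2  regs: r0:4,r1:16,r2:1,r3:Add1,r4:4,r5:Add2
  c11: CDB Add1=17; issue SUB r5<-Add1  regs: r0:4,r1:16,r2:1,r3:17,r4:4,r5:Add1
  c12: CDB Add2=-3; issue MUL r1<-Mul2  regs: r0:4,r1:Mul2,r2:1,r3:17,r4:4,r5:Add1
  c13: -  regs: r0:4,r1:Mul2,r2:1,r3:17,r4:4,r5:Add1
  c14: CDB Add1=7  regs: r0:4,r1:Mul2,r2:1,r3:17,r4:4,r5:7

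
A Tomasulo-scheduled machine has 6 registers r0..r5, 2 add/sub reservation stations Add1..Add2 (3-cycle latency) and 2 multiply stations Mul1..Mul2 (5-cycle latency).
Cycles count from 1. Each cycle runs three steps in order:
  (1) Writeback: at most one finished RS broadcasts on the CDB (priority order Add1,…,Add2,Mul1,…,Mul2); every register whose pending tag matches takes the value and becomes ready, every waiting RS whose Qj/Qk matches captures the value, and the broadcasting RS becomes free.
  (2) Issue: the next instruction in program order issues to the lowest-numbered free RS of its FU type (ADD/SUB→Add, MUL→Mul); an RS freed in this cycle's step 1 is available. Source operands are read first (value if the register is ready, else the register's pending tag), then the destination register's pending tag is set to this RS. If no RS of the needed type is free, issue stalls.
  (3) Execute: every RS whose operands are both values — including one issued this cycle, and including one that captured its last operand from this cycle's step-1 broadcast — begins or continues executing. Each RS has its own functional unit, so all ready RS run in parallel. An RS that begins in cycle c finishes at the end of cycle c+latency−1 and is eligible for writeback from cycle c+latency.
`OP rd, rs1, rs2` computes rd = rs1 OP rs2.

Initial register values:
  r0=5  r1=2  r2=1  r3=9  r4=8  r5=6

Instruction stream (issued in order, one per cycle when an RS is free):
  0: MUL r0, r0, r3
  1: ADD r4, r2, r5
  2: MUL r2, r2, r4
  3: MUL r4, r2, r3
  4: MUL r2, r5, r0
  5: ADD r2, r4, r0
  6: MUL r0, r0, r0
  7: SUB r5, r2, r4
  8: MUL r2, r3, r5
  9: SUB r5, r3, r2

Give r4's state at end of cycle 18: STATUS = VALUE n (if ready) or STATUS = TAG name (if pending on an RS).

c1: issue MUL r0<-Mul1 | r0:Mul1,r1:2,r2:1,r3:9,r4:8,r5:6
c2: issue ADD r4<-Add1 | r0:Mul1,r1:2,r2:1,r3:9,r4:Add1,r5:6
c3: issue MUL r2<-Mul2 | r0:Mul1,r1:2,r2:Mul2,r3:9,r4:Add1,r5:6
c4: stall | r0:Mul1,r1:2,r2:Mul2,r3:9,r4:Add1,r5:6
c5: CDB Add1=7; stall | r0:Mul1,r1:2,r2:Mul2,r3:9,r4:7,r5:6
c6: CDB Mul1=45; issue MUL r4<-Mul1 | r0:45,r1:2,r2:Mul2,r3:9,r4:Mul1,r5:6
c7: stall | r0:45,r1:2,r2:Mul2,r3:9,r4:Mul1,r5:6
c8: stall | r0:45,r1:2,r2:Mul2,r3:9,r4:Mul1,r5:6
c9: stall | r0:45,r1:2,r2:Mul2,r3:9,r4:Mul1,r5:6
c10: CDB Mul2=7; issue MUL r2<-Mul2 | r0:45,r1:2,r2:Mul2,r3:9,r4:Mul1,r5:6
c11: issue ADD r2<-Add1 | r0:45,r1:2,r2:Add1,r3:9,r4:Mul1,r5:6
c12: stall | r0:45,r1:2,r2:Add1,r3:9,r4:Mul1,r5:6
c13: stall | r0:45,r1:2,r2:Add1,r3:9,r4:Mul1,r5:6
c14: stall | r0:45,r1:2,r2:Add1,r3:9,r4:Mul1,r5:6
c15: CDB Mul1=63; issue MUL r0<-Mul1 | r0:Mul1,r1:2,r2:Add1,r3:9,r4:63,r5:6
c16: CDB Mul2=270; issue SUB r5<-Add2 | r0:Mul1,r1:2,r2:Add1,r3:9,r4:63,r5:Add2
c17: issue MUL r2<-Mul2 | r0:Mul1,r1:2,r2:Mul2,r3:9,r4:63,r5:Add2
c18: CDB Add1=108; issue SUB r5<-Add1 | r0:Mul1,r1:2,r2:Mul2,r3:9,r4:63,r5:Add1

STATUS = VALUE 63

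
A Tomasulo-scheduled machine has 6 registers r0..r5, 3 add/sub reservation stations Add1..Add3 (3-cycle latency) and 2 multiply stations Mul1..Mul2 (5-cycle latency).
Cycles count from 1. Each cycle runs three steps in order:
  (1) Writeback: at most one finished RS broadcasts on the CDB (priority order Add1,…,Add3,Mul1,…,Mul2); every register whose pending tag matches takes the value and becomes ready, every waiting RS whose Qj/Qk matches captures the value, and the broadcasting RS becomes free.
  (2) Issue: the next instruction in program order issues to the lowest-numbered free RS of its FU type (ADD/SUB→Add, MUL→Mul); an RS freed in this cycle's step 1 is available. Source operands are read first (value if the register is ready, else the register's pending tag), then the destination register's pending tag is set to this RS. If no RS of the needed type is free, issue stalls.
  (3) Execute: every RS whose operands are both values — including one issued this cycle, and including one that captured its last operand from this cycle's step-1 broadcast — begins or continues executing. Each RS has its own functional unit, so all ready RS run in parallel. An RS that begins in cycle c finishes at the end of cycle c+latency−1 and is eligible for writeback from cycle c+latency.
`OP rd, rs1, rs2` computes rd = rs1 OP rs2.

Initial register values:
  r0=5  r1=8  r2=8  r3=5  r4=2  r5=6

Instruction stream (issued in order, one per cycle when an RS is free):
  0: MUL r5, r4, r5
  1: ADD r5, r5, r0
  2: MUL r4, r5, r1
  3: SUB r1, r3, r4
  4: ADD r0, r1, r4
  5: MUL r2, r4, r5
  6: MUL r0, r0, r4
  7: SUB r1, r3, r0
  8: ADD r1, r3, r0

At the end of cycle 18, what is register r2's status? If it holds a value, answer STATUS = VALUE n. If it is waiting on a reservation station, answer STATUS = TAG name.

  c1: issue MUL r5<-Mul1  regs: r0:5,r1:8,r2:8,r3:5,r4:2,r5:Mul1
  c2: issue ADD r5<-Add1  regs: r0:5,r1:8,r2:8,r3:5,r4:2,r5:Add1
  c3: issue MUL r4<-Mul2  regs: r0:5,r1:8,r2:8,r3:5,r4:Mul2,r5:Add1
  c4: issue SUB r1<-Add2  regs: r0:5,r1:Add2,r2:8,r3:5,r4:Mul2,r5:Add1
  c5: issue ADD r0<-Add3  regs: r0:Add3,r1:Add2,r2:8,r3:5,r4:Mul2,r5:Add1
  c6: CDB Mul1=12; issue MUL r2<-Mul1  regs: r0:Add3,r1:Add2,r2:Mul1,r3:5,r4:Mul2,r5:Add1
  c7: stall  regs: r0:Add3,r1:Add2,r2:Mul1,r3:5,r4:Mul2,r5:Add1
  c8: stall  regs: r0:Add3,r1:Add2,r2:Mul1,r3:5,r4:Mul2,r5:Add1
  c9: CDB Add1=17; stall  regs: r0:Add3,r1:Add2,r2:Mul1,r3:5,r4:Mul2,r5:17
  c10: stall  regs: r0:Add3,r1:Add2,r2:Mul1,r3:5,r4:Mul2,r5:17
  c11: stall  regs: r0:Add3,r1:Add2,r2:Mul1,r3:5,r4:Mul2,r5:17
  c12: stall  regs: r0:Add3,r1:Add2,r2:Mul1,r3:5,r4:Mul2,r5:17
  c13: stall  regs: r0:Add3,r1:Add2,r2:Mul1,r3:5,r4:Mul2,r5:17
  c14: CDB Mul2=136; issue MUL r0<-Mul2  regs: r0:Mul2,r1:Add2,r2:Mul1,r3:5,r4:136,r5:17
  c15: issue SUB r1<-Add1  regs: r0:Mul2,r1:Add1,r2:Mul1,r3:5,r4:136,r5:17
  c16: stall  regs: r0:Mul2,r1:Add1,r2:Mul1,r3:5,r4:136,r5:17
  c17: CDB Add2=-131; issue ADD r1<-Add2  regs: r0:Mul2,r1:Add2,r2:Mul1,r3:5,r4:136,r5:17
  c18: -  regs: r0:Mul2,r1:Add2,r2:Mul1,r3:5,r4:136,r5:17

STATUS = TAG Mul1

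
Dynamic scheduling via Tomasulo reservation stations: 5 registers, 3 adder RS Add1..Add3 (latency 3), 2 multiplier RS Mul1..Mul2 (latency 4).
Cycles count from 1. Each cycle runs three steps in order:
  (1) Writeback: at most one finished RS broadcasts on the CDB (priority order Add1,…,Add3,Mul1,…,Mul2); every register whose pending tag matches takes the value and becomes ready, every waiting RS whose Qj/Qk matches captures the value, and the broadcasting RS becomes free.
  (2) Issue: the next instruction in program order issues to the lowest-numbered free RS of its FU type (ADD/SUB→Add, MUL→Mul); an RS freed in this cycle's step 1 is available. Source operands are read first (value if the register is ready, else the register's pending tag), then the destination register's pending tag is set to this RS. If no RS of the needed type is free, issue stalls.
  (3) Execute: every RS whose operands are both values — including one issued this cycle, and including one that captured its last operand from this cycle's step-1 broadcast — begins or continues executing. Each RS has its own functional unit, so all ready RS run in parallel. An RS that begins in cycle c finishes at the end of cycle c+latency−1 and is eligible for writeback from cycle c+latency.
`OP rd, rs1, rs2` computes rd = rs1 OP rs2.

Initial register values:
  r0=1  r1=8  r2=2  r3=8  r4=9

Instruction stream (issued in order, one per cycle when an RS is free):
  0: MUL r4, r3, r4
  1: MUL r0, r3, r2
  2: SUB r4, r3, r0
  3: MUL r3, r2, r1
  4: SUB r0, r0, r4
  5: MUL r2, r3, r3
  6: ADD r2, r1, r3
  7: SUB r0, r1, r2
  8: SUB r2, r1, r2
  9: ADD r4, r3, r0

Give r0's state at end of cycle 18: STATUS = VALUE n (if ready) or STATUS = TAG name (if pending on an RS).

STATUS = VALUE -16

  c1: issue MUL r4<-Mul1  regs: r0:1,r1:8,r2:2,r3:8,r4:Mul1
  c2: issue MUL r0<-Mul2  regs: r0:Mul2,r1:8,r2:2,r3:8,r4:Mul1
  c3: issue SUB r4<-Add1  regs: r0:Mul2,r1:8,r2:2,r3:8,r4:Add1
  c4: stall  regs: r0:Mul2,r1:8,r2:2,r3:8,r4:Add1
  c5: CDB Mul1=72; issue MUL r3<-Mul1  regs: r0:Mul2,r1:8,r2:2,r3:Mul1,r4:Add1
  c6: CDB Mul2=16; issue SUB r0<-Add2  regs: r0:Add2,r1:8,r2:2,r3:Mul1,r4:Add1
  c7: issue MUL r2<-Mul2  regs: r0:Add2,r1:8,r2:Mul2,r3:Mul1,r4:Add1
  c8: issue ADD r2<-Add3  regs: r0:Add2,r1:8,r2:Add3,r3:Mul1,r4:Add1
  c9: CDB Add1=-8; issue SUB r0<-Add1  regs: r0:Add1,r1:8,r2:Add3,r3:Mul1,r4:-8
  c10: CDB Mul1=16; stall  regs: r0:Add1,r1:8,r2:Add3,r3:16,r4:-8
  c11: stall  regs: r0:Add1,r1:8,r2:Add3,r3:16,r4:-8
  c12: CDB Add2=24; issue SUB r2<-Add2  regs: r0:Add1,r1:8,r2:Add2,r3:16,r4:-8
  c13: CDB Add3=24; issue ADD r4<-Add3  regs: r0:Add1,r1:8,r2:Add2,r3:16,r4:Add3
  c14: CDB Mul2=256  regs: r0:Add1,r1:8,r2:Add2,r3:16,r4:Add3
  c15: -  regs: r0:Add1,r1:8,r2:Add2,r3:16,r4:Add3
  c16: CDB Add1=-16  regs: r0:-16,r1:8,r2:Add2,r3:16,r4:Add3
  c17: CDB Add2=-16  regs: r0:-16,r1:8,r2:-16,r3:16,r4:Add3
  c18: -  regs: r0:-16,r1:8,r2:-16,r3:16,r4:Add3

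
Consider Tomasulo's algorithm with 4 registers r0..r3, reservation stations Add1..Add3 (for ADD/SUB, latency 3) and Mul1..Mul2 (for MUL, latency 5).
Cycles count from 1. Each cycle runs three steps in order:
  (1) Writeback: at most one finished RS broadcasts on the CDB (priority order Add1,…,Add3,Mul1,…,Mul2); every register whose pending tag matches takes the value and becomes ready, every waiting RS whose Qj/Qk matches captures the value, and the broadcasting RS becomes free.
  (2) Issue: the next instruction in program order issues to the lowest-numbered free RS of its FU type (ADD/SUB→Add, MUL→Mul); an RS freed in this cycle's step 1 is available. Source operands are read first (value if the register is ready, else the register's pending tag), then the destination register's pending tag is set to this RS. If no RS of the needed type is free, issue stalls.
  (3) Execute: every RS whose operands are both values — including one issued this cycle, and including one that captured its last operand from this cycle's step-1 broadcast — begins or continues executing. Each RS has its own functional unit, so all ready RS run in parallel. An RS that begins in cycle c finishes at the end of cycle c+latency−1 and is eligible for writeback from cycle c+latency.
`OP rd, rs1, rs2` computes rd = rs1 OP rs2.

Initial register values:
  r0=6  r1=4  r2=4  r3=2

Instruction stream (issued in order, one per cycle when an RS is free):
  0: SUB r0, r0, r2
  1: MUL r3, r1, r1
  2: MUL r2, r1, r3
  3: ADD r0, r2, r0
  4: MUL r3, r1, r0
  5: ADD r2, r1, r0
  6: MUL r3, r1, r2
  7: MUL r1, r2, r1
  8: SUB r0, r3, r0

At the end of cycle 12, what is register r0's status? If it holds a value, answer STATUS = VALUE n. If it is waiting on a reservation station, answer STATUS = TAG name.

STATUS = TAG Add1

c1: issue SUB r0<-Add1 | r0:Add1,r1:4,r2:4,r3:2
c2: issue MUL r3<-Mul1 | r0:Add1,r1:4,r2:4,r3:Mul1
c3: issue MUL r2<-Mul2 | r0:Add1,r1:4,r2:Mul2,r3:Mul1
c4: CDB Add1=2; issue ADD r0<-Add1 | r0:Add1,r1:4,r2:Mul2,r3:Mul1
c5: stall | r0:Add1,r1:4,r2:Mul2,r3:Mul1
c6: stall | r0:Add1,r1:4,r2:Mul2,r3:Mul1
c7: CDB Mul1=16; issue MUL r3<-Mul1 | r0:Add1,r1:4,r2:Mul2,r3:Mul1
c8: issue ADD r2<-Add2 | r0:Add1,r1:4,r2:Add2,r3:Mul1
c9: stall | r0:Add1,r1:4,r2:Add2,r3:Mul1
c10: stall | r0:Add1,r1:4,r2:Add2,r3:Mul1
c11: stall | r0:Add1,r1:4,r2:Add2,r3:Mul1
c12: CDB Mul2=64; issue MUL r3<-Mul2 | r0:Add1,r1:4,r2:Add2,r3:Mul2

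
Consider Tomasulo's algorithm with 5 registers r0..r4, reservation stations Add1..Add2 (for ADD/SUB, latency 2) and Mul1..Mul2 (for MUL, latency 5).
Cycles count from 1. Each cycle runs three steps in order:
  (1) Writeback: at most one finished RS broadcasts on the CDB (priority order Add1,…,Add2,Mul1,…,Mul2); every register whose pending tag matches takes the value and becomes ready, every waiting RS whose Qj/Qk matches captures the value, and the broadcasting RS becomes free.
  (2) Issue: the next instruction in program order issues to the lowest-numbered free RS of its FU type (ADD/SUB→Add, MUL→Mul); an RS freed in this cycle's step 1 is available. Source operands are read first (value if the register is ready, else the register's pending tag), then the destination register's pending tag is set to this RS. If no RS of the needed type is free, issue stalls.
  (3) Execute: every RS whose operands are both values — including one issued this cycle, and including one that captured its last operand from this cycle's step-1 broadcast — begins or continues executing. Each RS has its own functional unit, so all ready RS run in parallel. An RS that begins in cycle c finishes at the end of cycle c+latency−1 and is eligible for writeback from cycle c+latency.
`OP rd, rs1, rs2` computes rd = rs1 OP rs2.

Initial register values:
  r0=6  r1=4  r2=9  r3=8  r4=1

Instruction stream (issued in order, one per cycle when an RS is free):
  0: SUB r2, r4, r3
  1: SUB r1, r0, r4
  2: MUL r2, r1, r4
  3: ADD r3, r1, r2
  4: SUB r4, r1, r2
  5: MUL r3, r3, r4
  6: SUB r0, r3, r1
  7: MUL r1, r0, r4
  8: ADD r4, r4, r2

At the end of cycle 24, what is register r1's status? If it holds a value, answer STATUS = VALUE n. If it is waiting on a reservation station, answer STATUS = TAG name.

cycle 1: issue SUB r2<-Add1 // r0:6,r1:4,r2:Add1,r3:8,r4:1
cycle 2: issue SUB r1<-Add2 // r0:6,r1:Add2,r2:Add1,r3:8,r4:1
cycle 3: CDB Add1=-7; issue MUL r2<-Mul1 // r0:6,r1:Add2,r2:Mul1,r3:8,r4:1
cycle 4: CDB Add2=5; issue ADD r3<-Add1 // r0:6,r1:5,r2:Mul1,r3:Add1,r4:1
cycle 5: issue SUB r4<-Add2 // r0:6,r1:5,r2:Mul1,r3:Add1,r4:Add2
cycle 6: issue MUL r3<-Mul2 // r0:6,r1:5,r2:Mul1,r3:Mul2,r4:Add2
cycle 7: stall // r0:6,r1:5,r2:Mul1,r3:Mul2,r4:Add2
cycle 8: stall // r0:6,r1:5,r2:Mul1,r3:Mul2,r4:Add2
cycle 9: CDB Mul1=5; stall // r0:6,r1:5,r2:5,r3:Mul2,r4:Add2
cycle 10: stall // r0:6,r1:5,r2:5,r3:Mul2,r4:Add2
cycle 11: CDB Add1=10; issue SUB r0<-Add1 // r0:Add1,r1:5,r2:5,r3:Mul2,r4:Add2
cycle 12: CDB Add2=0; issue MUL r1<-Mul1 // r0:Add1,r1:Mul1,r2:5,r3:Mul2,r4:0
cycle 13: issue ADD r4<-Add2 // r0:Add1,r1:Mul1,r2:5,r3:Mul2,r4:Add2
cycle 14: - // r0:Add1,r1:Mul1,r2:5,r3:Mul2,r4:Add2
cycle 15: CDB Add2=5 // r0:Add1,r1:Mul1,r2:5,r3:Mul2,r4:5
cycle 16: - // r0:Add1,r1:Mul1,r2:5,r3:Mul2,r4:5
cycle 17: CDB Mul2=0 // r0:Add1,r1:Mul1,r2:5,r3:0,r4:5
cycle 18: - // r0:Add1,r1:Mul1,r2:5,r3:0,r4:5
cycle 19: CDB Add1=-5 // r0:-5,r1:Mul1,r2:5,r3:0,r4:5
cycle 20: - // r0:-5,r1:Mul1,r2:5,r3:0,r4:5
cycle 21: - // r0:-5,r1:Mul1,r2:5,r3:0,r4:5
cycle 22: - // r0:-5,r1:Mul1,r2:5,r3:0,r4:5
cycle 23: - // r0:-5,r1:Mul1,r2:5,r3:0,r4:5
cycle 24: CDB Mul1=0 // r0:-5,r1:0,r2:5,r3:0,r4:5

STATUS = VALUE 0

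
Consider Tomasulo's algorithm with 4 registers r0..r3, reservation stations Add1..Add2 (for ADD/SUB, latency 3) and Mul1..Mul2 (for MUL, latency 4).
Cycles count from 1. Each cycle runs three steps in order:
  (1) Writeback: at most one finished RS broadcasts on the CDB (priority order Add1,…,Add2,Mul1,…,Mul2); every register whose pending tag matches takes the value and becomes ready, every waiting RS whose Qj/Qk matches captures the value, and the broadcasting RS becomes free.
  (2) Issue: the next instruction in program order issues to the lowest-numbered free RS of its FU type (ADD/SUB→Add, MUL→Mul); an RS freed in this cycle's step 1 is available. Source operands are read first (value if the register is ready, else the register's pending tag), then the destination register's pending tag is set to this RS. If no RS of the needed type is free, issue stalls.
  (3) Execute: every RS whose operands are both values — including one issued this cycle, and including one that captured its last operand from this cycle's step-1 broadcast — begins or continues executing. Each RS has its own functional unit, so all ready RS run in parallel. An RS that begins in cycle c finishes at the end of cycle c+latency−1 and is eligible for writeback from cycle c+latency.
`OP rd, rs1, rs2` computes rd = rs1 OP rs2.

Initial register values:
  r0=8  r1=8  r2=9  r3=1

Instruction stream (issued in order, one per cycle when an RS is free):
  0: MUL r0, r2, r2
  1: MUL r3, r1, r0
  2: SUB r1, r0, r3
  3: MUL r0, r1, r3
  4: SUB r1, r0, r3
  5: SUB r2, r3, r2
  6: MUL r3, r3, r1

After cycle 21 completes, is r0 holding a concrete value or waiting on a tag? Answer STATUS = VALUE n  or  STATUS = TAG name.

STATUS = VALUE -367416

c1: issue MUL r0<-Mul1 | r0:Mul1,r1:8,r2:9,r3:1
c2: issue MUL r3<-Mul2 | r0:Mul1,r1:8,r2:9,r3:Mul2
c3: issue SUB r1<-Add1 | r0:Mul1,r1:Add1,r2:9,r3:Mul2
c4: stall | r0:Mul1,r1:Add1,r2:9,r3:Mul2
c5: CDB Mul1=81; issue MUL r0<-Mul1 | r0:Mul1,r1:Add1,r2:9,r3:Mul2
c6: issue SUB r1<-Add2 | r0:Mul1,r1:Add2,r2:9,r3:Mul2
c7: stall | r0:Mul1,r1:Add2,r2:9,r3:Mul2
c8: stall | r0:Mul1,r1:Add2,r2:9,r3:Mul2
c9: CDB Mul2=648; stall | r0:Mul1,r1:Add2,r2:9,r3:648
c10: stall | r0:Mul1,r1:Add2,r2:9,r3:648
c11: stall | r0:Mul1,r1:Add2,r2:9,r3:648
c12: CDB Add1=-567; issue SUB r2<-Add1 | r0:Mul1,r1:Add2,r2:Add1,r3:648
c13: issue MUL r3<-Mul2 | r0:Mul1,r1:Add2,r2:Add1,r3:Mul2
c14: - | r0:Mul1,r1:Add2,r2:Add1,r3:Mul2
c15: CDB Add1=639 | r0:Mul1,r1:Add2,r2:639,r3:Mul2
c16: CDB Mul1=-367416 | r0:-367416,r1:Add2,r2:639,r3:Mul2
c17: - | r0:-367416,r1:Add2,r2:639,r3:Mul2
c18: - | r0:-367416,r1:Add2,r2:639,r3:Mul2
c19: CDB Add2=-368064 | r0:-367416,r1:-368064,r2:639,r3:Mul2
c20: - | r0:-367416,r1:-368064,r2:639,r3:Mul2
c21: - | r0:-367416,r1:-368064,r2:639,r3:Mul2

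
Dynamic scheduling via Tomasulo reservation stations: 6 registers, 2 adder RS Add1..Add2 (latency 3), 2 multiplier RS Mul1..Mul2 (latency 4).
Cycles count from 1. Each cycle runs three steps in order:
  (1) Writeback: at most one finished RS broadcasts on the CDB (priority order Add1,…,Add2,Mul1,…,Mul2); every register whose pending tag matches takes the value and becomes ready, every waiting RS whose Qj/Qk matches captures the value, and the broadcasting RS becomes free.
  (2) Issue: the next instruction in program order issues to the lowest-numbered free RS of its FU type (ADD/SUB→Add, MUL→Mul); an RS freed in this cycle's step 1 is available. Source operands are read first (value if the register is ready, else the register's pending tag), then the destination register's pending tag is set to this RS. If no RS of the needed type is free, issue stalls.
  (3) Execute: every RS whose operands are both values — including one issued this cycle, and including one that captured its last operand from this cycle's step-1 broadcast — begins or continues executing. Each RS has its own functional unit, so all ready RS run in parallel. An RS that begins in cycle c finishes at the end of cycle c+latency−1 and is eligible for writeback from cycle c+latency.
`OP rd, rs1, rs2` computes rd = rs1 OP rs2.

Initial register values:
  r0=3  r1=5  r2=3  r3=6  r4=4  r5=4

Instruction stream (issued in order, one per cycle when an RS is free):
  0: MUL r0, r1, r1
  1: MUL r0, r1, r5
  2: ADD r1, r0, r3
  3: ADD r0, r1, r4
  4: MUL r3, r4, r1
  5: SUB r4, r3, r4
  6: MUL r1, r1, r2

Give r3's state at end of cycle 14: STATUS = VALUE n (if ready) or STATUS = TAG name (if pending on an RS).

c1: issue MUL r0<-Mul1 | r0:Mul1,r1:5,r2:3,r3:6,r4:4,r5:4
c2: issue MUL r0<-Mul2 | r0:Mul2,r1:5,r2:3,r3:6,r4:4,r5:4
c3: issue ADD r1<-Add1 | r0:Mul2,r1:Add1,r2:3,r3:6,r4:4,r5:4
c4: issue ADD r0<-Add2 | r0:Add2,r1:Add1,r2:3,r3:6,r4:4,r5:4
c5: CDB Mul1=25; issue MUL r3<-Mul1 | r0:Add2,r1:Add1,r2:3,r3:Mul1,r4:4,r5:4
c6: CDB Mul2=20; stall | r0:Add2,r1:Add1,r2:3,r3:Mul1,r4:4,r5:4
c7: stall | r0:Add2,r1:Add1,r2:3,r3:Mul1,r4:4,r5:4
c8: stall | r0:Add2,r1:Add1,r2:3,r3:Mul1,r4:4,r5:4
c9: CDB Add1=26; issue SUB r4<-Add1 | r0:Add2,r1:26,r2:3,r3:Mul1,r4:Add1,r5:4
c10: issue MUL r1<-Mul2 | r0:Add2,r1:Mul2,r2:3,r3:Mul1,r4:Add1,r5:4
c11: - | r0:Add2,r1:Mul2,r2:3,r3:Mul1,r4:Add1,r5:4
c12: CDB Add2=30 | r0:30,r1:Mul2,r2:3,r3:Mul1,r4:Add1,r5:4
c13: CDB Mul1=104 | r0:30,r1:Mul2,r2:3,r3:104,r4:Add1,r5:4
c14: CDB Mul2=78 | r0:30,r1:78,r2:3,r3:104,r4:Add1,r5:4

STATUS = VALUE 104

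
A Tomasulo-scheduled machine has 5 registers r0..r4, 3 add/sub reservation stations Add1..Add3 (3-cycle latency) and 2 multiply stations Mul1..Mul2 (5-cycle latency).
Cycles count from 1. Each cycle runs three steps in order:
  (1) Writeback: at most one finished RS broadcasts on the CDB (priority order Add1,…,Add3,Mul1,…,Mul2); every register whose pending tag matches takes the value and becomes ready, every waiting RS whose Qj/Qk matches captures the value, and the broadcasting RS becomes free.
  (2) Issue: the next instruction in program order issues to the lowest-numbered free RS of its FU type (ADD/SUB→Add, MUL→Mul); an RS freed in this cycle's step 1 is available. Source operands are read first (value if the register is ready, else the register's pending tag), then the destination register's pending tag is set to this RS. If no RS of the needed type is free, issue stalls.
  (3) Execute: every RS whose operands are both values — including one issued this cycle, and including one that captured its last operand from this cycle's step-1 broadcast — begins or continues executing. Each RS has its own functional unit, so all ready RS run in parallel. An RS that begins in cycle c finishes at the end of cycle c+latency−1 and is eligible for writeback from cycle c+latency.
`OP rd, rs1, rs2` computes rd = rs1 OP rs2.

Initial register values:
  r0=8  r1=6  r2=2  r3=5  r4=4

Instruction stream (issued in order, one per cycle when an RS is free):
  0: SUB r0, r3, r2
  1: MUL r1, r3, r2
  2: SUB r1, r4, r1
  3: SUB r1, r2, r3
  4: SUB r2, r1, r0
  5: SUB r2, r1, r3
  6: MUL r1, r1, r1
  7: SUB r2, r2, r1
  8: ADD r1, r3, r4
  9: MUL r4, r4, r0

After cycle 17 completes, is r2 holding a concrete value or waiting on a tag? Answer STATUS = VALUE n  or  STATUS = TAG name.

STATUS = VALUE -17

cycle 1: issue SUB r0<-Add1 // r0:Add1,r1:6,r2:2,r3:5,r4:4
cycle 2: issue MUL r1<-Mul1 // r0:Add1,r1:Mul1,r2:2,r3:5,r4:4
cycle 3: issue SUB r1<-Add2 // r0:Add1,r1:Add2,r2:2,r3:5,r4:4
cycle 4: CDB Add1=3; issue SUB r1<-Add1 // r0:3,r1:Add1,r2:2,r3:5,r4:4
cycle 5: issue SUB r2<-Add3 // r0:3,r1:Add1,r2:Add3,r3:5,r4:4
cycle 6: stall // r0:3,r1:Add1,r2:Add3,r3:5,r4:4
cycle 7: CDB Add1=-3; issue SUB r2<-Add1 // r0:3,r1:-3,r2:Add1,r3:5,r4:4
cycle 8: CDB Mul1=10; issue MUL r1<-Mul1 // r0:3,r1:Mul1,r2:Add1,r3:5,r4:4
cycle 9: stall // r0:3,r1:Mul1,r2:Add1,r3:5,r4:4
cycle 10: CDB Add1=-8; issue SUB r2<-Add1 // r0:3,r1:Mul1,r2:Add1,r3:5,r4:4
cycle 11: CDB Add2=-6; issue ADD r1<-Add2 // r0:3,r1:Add2,r2:Add1,r3:5,r4:4
cycle 12: CDB Add3=-6; issue MUL r4<-Mul2 // r0:3,r1:Add2,r2:Add1,r3:5,r4:Mul2
cycle 13: CDB Mul1=9 // r0:3,r1:Add2,r2:Add1,r3:5,r4:Mul2
cycle 14: CDB Add2=9 // r0:3,r1:9,r2:Add1,r3:5,r4:Mul2
cycle 15: - // r0:3,r1:9,r2:Add1,r3:5,r4:Mul2
cycle 16: CDB Add1=-17 // r0:3,r1:9,r2:-17,r3:5,r4:Mul2
cycle 17: CDB Mul2=12 // r0:3,r1:9,r2:-17,r3:5,r4:12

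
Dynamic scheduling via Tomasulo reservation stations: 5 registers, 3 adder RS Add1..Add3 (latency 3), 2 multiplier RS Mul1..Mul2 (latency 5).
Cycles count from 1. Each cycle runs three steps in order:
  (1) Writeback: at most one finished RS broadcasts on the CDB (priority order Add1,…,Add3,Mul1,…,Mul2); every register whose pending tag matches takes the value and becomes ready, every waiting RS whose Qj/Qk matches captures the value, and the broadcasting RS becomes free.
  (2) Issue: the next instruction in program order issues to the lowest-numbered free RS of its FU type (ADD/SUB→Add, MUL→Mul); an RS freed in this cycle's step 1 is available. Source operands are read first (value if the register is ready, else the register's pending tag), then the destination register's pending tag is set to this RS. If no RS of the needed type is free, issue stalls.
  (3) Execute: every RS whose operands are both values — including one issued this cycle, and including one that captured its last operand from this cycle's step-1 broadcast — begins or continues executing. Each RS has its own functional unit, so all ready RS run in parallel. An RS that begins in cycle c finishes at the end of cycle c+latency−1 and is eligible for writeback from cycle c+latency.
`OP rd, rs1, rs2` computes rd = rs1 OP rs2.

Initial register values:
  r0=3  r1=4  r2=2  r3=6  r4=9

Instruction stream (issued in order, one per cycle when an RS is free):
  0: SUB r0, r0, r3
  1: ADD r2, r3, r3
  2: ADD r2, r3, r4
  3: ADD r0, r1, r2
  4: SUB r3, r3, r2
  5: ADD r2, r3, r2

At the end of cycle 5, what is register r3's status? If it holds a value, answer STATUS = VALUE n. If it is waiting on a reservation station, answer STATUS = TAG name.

STATUS = TAG Add2

c1: issue SUB r0<-Add1 | r0:Add1,r1:4,r2:2,r3:6,r4:9
c2: issue ADD r2<-Add2 | r0:Add1,r1:4,r2:Add2,r3:6,r4:9
c3: issue ADD r2<-Add3 | r0:Add1,r1:4,r2:Add3,r3:6,r4:9
c4: CDB Add1=-3; issue ADD r0<-Add1 | r0:Add1,r1:4,r2:Add3,r3:6,r4:9
c5: CDB Add2=12; issue SUB r3<-Add2 | r0:Add1,r1:4,r2:Add3,r3:Add2,r4:9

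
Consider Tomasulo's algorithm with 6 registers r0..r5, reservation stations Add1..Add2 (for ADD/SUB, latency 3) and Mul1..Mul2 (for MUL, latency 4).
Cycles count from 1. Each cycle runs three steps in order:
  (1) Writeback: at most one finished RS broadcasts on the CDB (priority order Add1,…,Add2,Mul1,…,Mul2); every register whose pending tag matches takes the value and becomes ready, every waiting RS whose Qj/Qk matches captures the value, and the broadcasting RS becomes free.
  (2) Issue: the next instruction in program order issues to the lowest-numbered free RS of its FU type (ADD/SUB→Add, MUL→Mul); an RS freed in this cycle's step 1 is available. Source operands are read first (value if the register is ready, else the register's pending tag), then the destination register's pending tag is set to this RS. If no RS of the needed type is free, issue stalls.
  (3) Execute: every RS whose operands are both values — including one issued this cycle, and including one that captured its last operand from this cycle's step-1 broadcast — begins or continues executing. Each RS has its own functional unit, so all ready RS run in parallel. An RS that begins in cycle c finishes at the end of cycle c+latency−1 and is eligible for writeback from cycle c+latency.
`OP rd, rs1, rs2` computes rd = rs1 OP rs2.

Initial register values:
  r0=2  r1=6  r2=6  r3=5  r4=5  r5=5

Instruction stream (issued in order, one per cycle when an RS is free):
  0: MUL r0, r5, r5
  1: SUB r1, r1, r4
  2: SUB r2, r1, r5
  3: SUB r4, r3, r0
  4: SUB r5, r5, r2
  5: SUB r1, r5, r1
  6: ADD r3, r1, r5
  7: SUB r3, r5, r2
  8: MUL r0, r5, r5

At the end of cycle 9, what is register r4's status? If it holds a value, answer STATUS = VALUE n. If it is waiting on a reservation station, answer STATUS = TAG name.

STATUS = VALUE -20

c1: issue MUL r0<-Mul1 | r0:Mul1,r1:6,r2:6,r3:5,r4:5,r5:5
c2: issue SUB r1<-Add1 | r0:Mul1,r1:Add1,r2:6,r3:5,r4:5,r5:5
c3: issue SUB r2<-Add2 | r0:Mul1,r1:Add1,r2:Add2,r3:5,r4:5,r5:5
c4: stall | r0:Mul1,r1:Add1,r2:Add2,r3:5,r4:5,r5:5
c5: CDB Add1=1; issue SUB r4<-Add1 | r0:Mul1,r1:1,r2:Add2,r3:5,r4:Add1,r5:5
c6: CDB Mul1=25; stall | r0:25,r1:1,r2:Add2,r3:5,r4:Add1,r5:5
c7: stall | r0:25,r1:1,r2:Add2,r3:5,r4:Add1,r5:5
c8: CDB Add2=-4; issue SUB r5<-Add2 | r0:25,r1:1,r2:-4,r3:5,r4:Add1,r5:Add2
c9: CDB Add1=-20; issue SUB r1<-Add1 | r0:25,r1:Add1,r2:-4,r3:5,r4:-20,r5:Add2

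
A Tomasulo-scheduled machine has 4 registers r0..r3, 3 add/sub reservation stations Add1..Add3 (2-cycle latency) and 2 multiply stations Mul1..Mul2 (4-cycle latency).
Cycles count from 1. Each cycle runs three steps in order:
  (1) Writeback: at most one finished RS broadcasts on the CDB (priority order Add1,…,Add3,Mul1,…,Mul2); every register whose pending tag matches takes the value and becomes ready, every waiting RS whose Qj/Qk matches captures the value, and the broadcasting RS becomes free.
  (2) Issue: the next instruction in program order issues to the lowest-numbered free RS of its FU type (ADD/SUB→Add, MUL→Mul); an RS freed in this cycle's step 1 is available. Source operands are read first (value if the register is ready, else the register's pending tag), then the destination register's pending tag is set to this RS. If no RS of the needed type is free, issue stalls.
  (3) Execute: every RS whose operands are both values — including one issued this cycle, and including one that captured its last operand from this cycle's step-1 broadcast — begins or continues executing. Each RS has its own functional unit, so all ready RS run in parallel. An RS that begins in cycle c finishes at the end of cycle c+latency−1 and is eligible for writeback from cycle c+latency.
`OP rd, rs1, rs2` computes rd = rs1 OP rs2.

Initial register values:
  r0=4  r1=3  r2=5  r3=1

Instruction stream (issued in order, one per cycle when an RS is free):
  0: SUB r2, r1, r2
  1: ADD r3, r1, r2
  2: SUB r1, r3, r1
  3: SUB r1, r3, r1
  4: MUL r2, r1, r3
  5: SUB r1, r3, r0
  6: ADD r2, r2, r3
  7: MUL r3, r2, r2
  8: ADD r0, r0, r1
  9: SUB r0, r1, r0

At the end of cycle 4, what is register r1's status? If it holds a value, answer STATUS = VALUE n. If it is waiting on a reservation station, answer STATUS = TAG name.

STATUS = TAG Add3

cycle 1: issue SUB r2<-Add1 // r0:4,r1:3,r2:Add1,r3:1
cycle 2: issue ADD r3<-Add2 // r0:4,r1:3,r2:Add1,r3:Add2
cycle 3: CDB Add1=-2; issue SUB r1<-Add1 // r0:4,r1:Add1,r2:-2,r3:Add2
cycle 4: issue SUB r1<-Add3 // r0:4,r1:Add3,r2:-2,r3:Add2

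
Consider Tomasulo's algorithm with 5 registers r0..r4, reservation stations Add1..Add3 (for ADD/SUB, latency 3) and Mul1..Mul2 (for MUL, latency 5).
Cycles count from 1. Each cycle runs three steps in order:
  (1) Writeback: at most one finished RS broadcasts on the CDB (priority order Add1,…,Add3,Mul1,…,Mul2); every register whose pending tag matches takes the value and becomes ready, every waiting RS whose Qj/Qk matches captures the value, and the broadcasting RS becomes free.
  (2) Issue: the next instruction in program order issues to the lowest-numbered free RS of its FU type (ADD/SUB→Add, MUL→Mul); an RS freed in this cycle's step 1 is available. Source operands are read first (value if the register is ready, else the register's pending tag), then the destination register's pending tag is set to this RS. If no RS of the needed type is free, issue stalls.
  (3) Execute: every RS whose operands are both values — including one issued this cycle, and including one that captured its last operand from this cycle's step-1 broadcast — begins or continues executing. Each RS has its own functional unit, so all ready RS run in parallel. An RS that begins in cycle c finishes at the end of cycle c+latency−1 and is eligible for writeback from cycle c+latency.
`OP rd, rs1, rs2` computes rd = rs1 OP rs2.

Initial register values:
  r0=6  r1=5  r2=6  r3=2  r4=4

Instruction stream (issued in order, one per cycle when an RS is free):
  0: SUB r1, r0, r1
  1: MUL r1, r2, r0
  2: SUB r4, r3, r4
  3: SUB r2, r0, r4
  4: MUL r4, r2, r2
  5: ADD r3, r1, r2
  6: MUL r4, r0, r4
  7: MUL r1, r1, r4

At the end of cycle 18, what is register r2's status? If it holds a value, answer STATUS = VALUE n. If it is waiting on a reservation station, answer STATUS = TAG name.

STATUS = VALUE 8

cycle 1: issue SUB r1<-Add1 // r0:6,r1:Add1,r2:6,r3:2,r4:4
cycle 2: issue MUL r1<-Mul1 // r0:6,r1:Mul1,r2:6,r3:2,r4:4
cycle 3: issue SUB r4<-Add2 // r0:6,r1:Mul1,r2:6,r3:2,r4:Add2
cycle 4: CDB Add1=1; issue SUB r2<-Add1 // r0:6,r1:Mul1,r2:Add1,r3:2,r4:Add2
cycle 5: issue MUL r4<-Mul2 // r0:6,r1:Mul1,r2:Add1,r3:2,r4:Mul2
cycle 6: CDB Add2=-2; issue ADD r3<-Add2 // r0:6,r1:Mul1,r2:Add1,r3:Add2,r4:Mul2
cycle 7: CDB Mul1=36; issue MUL r4<-Mul1 // r0:6,r1:36,r2:Add1,r3:Add2,r4:Mul1
cycle 8: stall // r0:6,r1:36,r2:Add1,r3:Add2,r4:Mul1
cycle 9: CDB Add1=8; stall // r0:6,r1:36,r2:8,r3:Add2,r4:Mul1
cycle 10: stall // r0:6,r1:36,r2:8,r3:Add2,r4:Mul1
cycle 11: stall // r0:6,r1:36,r2:8,r3:Add2,r4:Mul1
cycle 12: CDB Add2=44; stall // r0:6,r1:36,r2:8,r3:44,r4:Mul1
cycle 13: stall // r0:6,r1:36,r2:8,r3:44,r4:Mul1
cycle 14: CDB Mul2=64; issue MUL r1<-Mul2 // r0:6,r1:Mul2,r2:8,r3:44,r4:Mul1
cycle 15: - // r0:6,r1:Mul2,r2:8,r3:44,r4:Mul1
cycle 16: - // r0:6,r1:Mul2,r2:8,r3:44,r4:Mul1
cycle 17: - // r0:6,r1:Mul2,r2:8,r3:44,r4:Mul1
cycle 18: - // r0:6,r1:Mul2,r2:8,r3:44,r4:Mul1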